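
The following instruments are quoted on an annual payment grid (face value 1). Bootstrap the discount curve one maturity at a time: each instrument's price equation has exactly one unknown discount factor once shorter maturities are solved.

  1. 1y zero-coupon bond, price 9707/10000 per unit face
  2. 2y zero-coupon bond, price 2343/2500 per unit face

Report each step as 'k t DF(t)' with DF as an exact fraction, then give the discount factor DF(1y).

step 1 [1y] zero: DF = P = 9707/10000 ≈ 0.970700
step 2 [2y] zero: DF = P = 2343/2500 ≈ 0.937200

1 1 9707/10000
2 2 2343/2500
DF(1y) = 9707/10000 ≈ 0.970700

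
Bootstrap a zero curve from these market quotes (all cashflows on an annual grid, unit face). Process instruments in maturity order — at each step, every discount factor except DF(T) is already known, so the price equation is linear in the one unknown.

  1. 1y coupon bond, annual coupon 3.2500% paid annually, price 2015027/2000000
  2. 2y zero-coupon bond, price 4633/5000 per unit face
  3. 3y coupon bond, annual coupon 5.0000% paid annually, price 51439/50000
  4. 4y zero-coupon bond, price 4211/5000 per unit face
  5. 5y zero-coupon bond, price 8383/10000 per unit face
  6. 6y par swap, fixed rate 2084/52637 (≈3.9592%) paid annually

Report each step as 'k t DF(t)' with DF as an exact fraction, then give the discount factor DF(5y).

1 1 4879/5000
2 2 4633/5000
3 3 2223/2500
4 4 4211/5000
5 5 8383/10000
6 6 1979/2500
DF(5y) = 8383/10000 ≈ 0.838300

step 1 [1y] bond c/1=13/400: DF=(2015027/2000000 − 13/400·(0))/(1+13/400) = 4879/5000 ≈ 0.975800
step 2 [2y] zero: DF = P = 4633/5000 ≈ 0.926600
step 3 [3y] bond c/1=1/20: DF=(51439/50000 − 1/20·(0.975800+0.926600))/(1+1/20) = 2223/2500 ≈ 0.889200
step 4 [4y] zero: DF = P = 4211/5000 ≈ 0.842200
step 5 [5y] zero: DF = P = 8383/10000 ≈ 0.838300
step 6 [6y] swap r/1=2084/52637: DF=(1 − 2084/52637·(0.975800+0.926600+0.889200+0.842200+0.838300))/(1+2084/52637) = 1979/2500 ≈ 0.791600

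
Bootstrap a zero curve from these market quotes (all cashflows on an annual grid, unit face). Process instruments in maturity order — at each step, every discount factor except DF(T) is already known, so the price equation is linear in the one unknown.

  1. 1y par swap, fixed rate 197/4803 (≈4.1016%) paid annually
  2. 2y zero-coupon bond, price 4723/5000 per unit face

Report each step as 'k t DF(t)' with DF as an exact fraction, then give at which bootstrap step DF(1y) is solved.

step 1 [1y] swap r/1=197/4803: DF=(1 − 197/4803·(0))/(1+197/4803) = 4803/5000 ≈ 0.960600
step 2 [2y] zero: DF = P = 4723/5000 ≈ 0.944600

1 1 4803/5000
2 2 4723/5000
DF(1y) is solved at step 1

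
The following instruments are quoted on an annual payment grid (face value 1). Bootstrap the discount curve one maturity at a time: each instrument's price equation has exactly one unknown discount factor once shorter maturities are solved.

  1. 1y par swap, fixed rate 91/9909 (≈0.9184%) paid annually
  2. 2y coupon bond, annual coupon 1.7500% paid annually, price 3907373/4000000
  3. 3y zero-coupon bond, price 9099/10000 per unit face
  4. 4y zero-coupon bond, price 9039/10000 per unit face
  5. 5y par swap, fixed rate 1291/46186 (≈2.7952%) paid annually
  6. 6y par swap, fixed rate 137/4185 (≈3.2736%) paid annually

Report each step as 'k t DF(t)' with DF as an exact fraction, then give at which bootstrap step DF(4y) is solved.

step 1 [1y] swap r/1=91/9909: DF=(1 − 91/9909·(0))/(1+91/9909) = 9909/10000 ≈ 0.990900
step 2 [2y] bond c/1=7/400: DF=(3907373/4000000 − 7/400·(0.990900))/(1+7/400) = 943/1000 ≈ 0.943000
step 3 [3y] zero: DF = P = 9099/10000 ≈ 0.909900
step 4 [4y] zero: DF = P = 9039/10000 ≈ 0.903900
step 5 [5y] swap r/1=1291/46186: DF=(1 − 1291/46186·(0.990900+0.943000+0.909900+0.903900))/(1+1291/46186) = 8709/10000 ≈ 0.870900
step 6 [6y] swap r/1=137/4185: DF=(1 − 137/4185·(0.990900+0.943000+0.909900+0.903900+0.870900))/(1+137/4185) = 8219/10000 ≈ 0.821900

1 1 9909/10000
2 2 943/1000
3 3 9099/10000
4 4 9039/10000
5 5 8709/10000
6 6 8219/10000
DF(4y) is solved at step 4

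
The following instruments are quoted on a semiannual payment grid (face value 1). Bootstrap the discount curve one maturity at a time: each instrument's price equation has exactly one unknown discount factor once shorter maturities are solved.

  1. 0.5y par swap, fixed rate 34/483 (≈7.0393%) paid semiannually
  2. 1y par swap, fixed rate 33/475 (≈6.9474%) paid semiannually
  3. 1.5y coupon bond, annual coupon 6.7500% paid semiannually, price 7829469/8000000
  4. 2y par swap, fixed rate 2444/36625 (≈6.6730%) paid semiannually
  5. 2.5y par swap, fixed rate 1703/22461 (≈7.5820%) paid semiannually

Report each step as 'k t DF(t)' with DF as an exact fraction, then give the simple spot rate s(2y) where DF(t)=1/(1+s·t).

step 1 [0.5y] swap r/2=17/483: DF=(1 − 17/483·(0))/(1+17/483) = 483/500 ≈ 0.966000
step 2 [1y] swap r/2=33/950: DF=(1 − 33/950·(0.966000))/(1+33/950) = 467/500 ≈ 0.934000
step 3 [1.5y] bond c/2=27/800: DF=(7829469/8000000 − 27/800·(0.966000+0.934000))/(1+27/800) = 8847/10000 ≈ 0.884700
step 4 [2y] swap r/2=1222/36625: DF=(1 − 1222/36625·(0.966000+0.934000+0.884700))/(1+1222/36625) = 4389/5000 ≈ 0.877800
step 5 [2.5y] swap r/2=1703/44922: DF=(1 − 1703/44922·(0.966000+0.934000+0.884700+0.877800))/(1+1703/44922) = 8297/10000 ≈ 0.829700

1 1/2 483/500
2 1 467/500
3 3/2 8847/10000
4 2 4389/5000
5 5/2 8297/10000
s(2y) = (1/(4389/5000) − 1)/(2) = 611/8778 ≈ 6.9606%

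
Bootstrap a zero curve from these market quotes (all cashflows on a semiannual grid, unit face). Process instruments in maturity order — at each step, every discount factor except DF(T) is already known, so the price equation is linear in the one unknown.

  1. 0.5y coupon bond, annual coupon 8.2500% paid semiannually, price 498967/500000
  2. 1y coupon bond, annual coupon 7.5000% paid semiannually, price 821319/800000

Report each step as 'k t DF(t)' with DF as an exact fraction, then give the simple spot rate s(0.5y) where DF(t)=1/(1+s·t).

step 1 [0.5y] bond c/2=33/800: DF=(498967/500000 − 33/800·(0))/(1+33/800) = 599/625 ≈ 0.958400
step 2 [1y] bond c/2=3/80: DF=(821319/800000 − 3/80·(0.958400))/(1+3/80) = 9549/10000 ≈ 0.954900

1 1/2 599/625
2 1 9549/10000
s(0.5y) = (1/(599/625) − 1)/(1/2) = 52/599 ≈ 8.6811%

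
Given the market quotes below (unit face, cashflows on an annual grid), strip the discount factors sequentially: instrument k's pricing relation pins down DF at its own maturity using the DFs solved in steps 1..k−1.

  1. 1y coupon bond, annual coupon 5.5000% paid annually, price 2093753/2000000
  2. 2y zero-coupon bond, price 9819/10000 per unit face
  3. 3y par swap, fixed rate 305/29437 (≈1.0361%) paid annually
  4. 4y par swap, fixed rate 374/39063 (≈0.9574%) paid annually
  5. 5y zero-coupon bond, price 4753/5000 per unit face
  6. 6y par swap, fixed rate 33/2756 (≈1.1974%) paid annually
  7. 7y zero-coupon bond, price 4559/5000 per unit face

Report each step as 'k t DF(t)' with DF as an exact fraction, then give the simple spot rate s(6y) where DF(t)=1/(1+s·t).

1 1 9923/10000
2 2 9819/10000
3 3 1939/2000
4 4 4813/5000
5 5 4753/5000
6 6 9307/10000
7 7 4559/5000
s(6y) = (1/(9307/10000) − 1)/(6) = 231/18614 ≈ 1.2410%

step 1 [1y] bond c/1=11/200: DF=(2093753/2000000 − 11/200·(0))/(1+11/200) = 9923/10000 ≈ 0.992300
step 2 [2y] zero: DF = P = 9819/10000 ≈ 0.981900
step 3 [3y] swap r/1=305/29437: DF=(1 − 305/29437·(0.992300+0.981900))/(1+305/29437) = 1939/2000 ≈ 0.969500
step 4 [4y] swap r/1=374/39063: DF=(1 − 374/39063·(0.992300+0.981900+0.969500))/(1+374/39063) = 4813/5000 ≈ 0.962600
step 5 [5y] zero: DF = P = 4753/5000 ≈ 0.950600
step 6 [6y] swap r/1=33/2756: DF=(1 − 33/2756·(0.992300+0.981900+0.969500+0.962600+0.950600))/(1+33/2756) = 9307/10000 ≈ 0.930700
step 7 [7y] zero: DF = P = 4559/5000 ≈ 0.911800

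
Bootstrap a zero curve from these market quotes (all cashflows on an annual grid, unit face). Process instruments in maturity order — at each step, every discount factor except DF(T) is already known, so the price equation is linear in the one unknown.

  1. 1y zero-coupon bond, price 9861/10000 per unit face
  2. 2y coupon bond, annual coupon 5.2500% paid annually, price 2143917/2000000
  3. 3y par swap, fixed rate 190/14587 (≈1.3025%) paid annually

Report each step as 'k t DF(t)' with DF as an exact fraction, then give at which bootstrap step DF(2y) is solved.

1 1 9861/10000
2 2 9693/10000
3 3 481/500
DF(2y) is solved at step 2

step 1 [1y] zero: DF = P = 9861/10000 ≈ 0.986100
step 2 [2y] bond c/1=21/400: DF=(2143917/2000000 − 21/400·(0.986100))/(1+21/400) = 9693/10000 ≈ 0.969300
step 3 [3y] swap r/1=190/14587: DF=(1 − 190/14587·(0.986100+0.969300))/(1+190/14587) = 481/500 ≈ 0.962000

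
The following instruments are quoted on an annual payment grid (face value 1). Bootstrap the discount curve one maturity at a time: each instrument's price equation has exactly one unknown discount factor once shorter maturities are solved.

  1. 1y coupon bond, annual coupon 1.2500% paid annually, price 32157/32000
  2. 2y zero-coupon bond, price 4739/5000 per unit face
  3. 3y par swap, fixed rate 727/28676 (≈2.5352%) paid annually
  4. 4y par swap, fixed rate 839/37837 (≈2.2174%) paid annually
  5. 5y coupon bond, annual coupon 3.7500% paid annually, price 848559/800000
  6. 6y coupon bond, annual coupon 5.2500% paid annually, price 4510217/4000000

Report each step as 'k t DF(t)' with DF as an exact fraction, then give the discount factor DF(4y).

step 1 [1y] bond c/1=1/80: DF=(32157/32000 − 1/80·(0))/(1+1/80) = 397/400 ≈ 0.992500
step 2 [2y] zero: DF = P = 4739/5000 ≈ 0.947800
step 3 [3y] swap r/1=727/28676: DF=(1 − 727/28676·(0.992500+0.947800))/(1+727/28676) = 9273/10000 ≈ 0.927300
step 4 [4y] swap r/1=839/37837: DF=(1 − 839/37837·(0.992500+0.947800+0.927300))/(1+839/37837) = 9161/10000 ≈ 0.916100
step 5 [5y] bond c/1=3/80: DF=(848559/800000 − 3/80·(0.992500+0.947800+0.927300+0.916100))/(1+3/80) = 1107/1250 ≈ 0.885600
step 6 [6y] bond c/1=21/400: DF=(4510217/4000000 − 21/400·(0.992500+0.947800+0.927300+0.916100+0.885600))/(1+21/400) = 524/625 ≈ 0.838400

1 1 397/400
2 2 4739/5000
3 3 9273/10000
4 4 9161/10000
5 5 1107/1250
6 6 524/625
DF(4y) = 9161/10000 ≈ 0.916100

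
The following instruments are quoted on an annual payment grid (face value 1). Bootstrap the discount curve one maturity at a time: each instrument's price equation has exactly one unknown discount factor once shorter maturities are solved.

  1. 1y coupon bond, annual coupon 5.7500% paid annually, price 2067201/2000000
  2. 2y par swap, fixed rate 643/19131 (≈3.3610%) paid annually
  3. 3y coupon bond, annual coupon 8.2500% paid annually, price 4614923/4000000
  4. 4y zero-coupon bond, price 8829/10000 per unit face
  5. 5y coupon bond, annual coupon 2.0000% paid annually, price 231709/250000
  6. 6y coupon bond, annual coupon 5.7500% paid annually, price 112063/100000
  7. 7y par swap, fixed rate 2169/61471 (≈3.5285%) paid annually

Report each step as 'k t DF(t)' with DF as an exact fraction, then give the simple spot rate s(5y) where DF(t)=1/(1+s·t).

step 1 [1y] bond c/1=23/400: DF=(2067201/2000000 − 23/400·(0))/(1+23/400) = 4887/5000 ≈ 0.977400
step 2 [2y] swap r/1=643/19131: DF=(1 − 643/19131·(0.977400))/(1+643/19131) = 9357/10000 ≈ 0.935700
step 3 [3y] bond c/1=33/400: DF=(4614923/4000000 − 33/400·(0.977400+0.935700))/(1+33/400) = 23/25 ≈ 0.920000
step 4 [4y] zero: DF = P = 8829/10000 ≈ 0.882900
step 5 [5y] bond c/1=1/50: DF=(231709/250000 − 1/50·(0.977400+0.935700+0.920000+0.882900))/(1+1/50) = 4179/5000 ≈ 0.835800
step 6 [6y] bond c/1=23/400: DF=(112063/100000 − 23/400·(0.977400+0.935700+0.920000+0.882900+0.835800))/(1+23/400) = 4061/5000 ≈ 0.812200
step 7 [7y] swap r/1=2169/61471: DF=(1 − 2169/61471·(0.977400+0.935700+0.920000+0.882900+0.835800+0.812200))/(1+2169/61471) = 7831/10000 ≈ 0.783100

1 1 4887/5000
2 2 9357/10000
3 3 23/25
4 4 8829/10000
5 5 4179/5000
6 6 4061/5000
7 7 7831/10000
s(5y) = (1/(4179/5000) − 1)/(5) = 821/20895 ≈ 3.9292%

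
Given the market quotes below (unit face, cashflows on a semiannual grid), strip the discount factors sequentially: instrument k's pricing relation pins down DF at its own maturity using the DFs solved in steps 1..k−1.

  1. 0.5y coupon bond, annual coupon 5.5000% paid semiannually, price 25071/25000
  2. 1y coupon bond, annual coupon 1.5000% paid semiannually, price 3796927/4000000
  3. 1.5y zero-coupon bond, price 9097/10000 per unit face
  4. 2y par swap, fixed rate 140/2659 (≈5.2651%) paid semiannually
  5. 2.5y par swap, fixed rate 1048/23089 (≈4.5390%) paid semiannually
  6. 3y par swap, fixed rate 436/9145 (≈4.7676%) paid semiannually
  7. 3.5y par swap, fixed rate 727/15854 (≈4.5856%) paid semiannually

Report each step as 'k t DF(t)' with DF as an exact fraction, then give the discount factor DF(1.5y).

step 1 [0.5y] bond c/2=11/400: DF=(25071/25000 − 11/400·(0))/(1+11/400) = 122/125 ≈ 0.976000
step 2 [1y] bond c/2=3/400: DF=(3796927/4000000 − 3/400·(0.976000))/(1+3/400) = 9349/10000 ≈ 0.934900
step 3 [1.5y] zero: DF = P = 9097/10000 ≈ 0.909700
step 4 [2y] swap r/2=70/2659: DF=(1 − 70/2659·(0.976000+0.934900+0.909700))/(1+70/2659) = 451/500 ≈ 0.902000
step 5 [2.5y] swap r/2=524/23089: DF=(1 − 524/23089·(0.976000+0.934900+0.909700+0.902000))/(1+524/23089) = 1119/1250 ≈ 0.895200
step 6 [3y] swap r/2=218/9145: DF=(1 − 218/9145·(0.976000+0.934900+0.909700+0.902000+0.895200))/(1+218/9145) = 2173/2500 ≈ 0.869200
step 7 [3.5y] swap r/2=727/31708: DF=(1 − 727/31708·(0.976000+0.934900+0.909700+0.902000+0.895200+0.869200))/(1+727/31708) = 4273/5000 ≈ 0.854600

1 1/2 122/125
2 1 9349/10000
3 3/2 9097/10000
4 2 451/500
5 5/2 1119/1250
6 3 2173/2500
7 7/2 4273/5000
DF(1.5y) = 9097/10000 ≈ 0.909700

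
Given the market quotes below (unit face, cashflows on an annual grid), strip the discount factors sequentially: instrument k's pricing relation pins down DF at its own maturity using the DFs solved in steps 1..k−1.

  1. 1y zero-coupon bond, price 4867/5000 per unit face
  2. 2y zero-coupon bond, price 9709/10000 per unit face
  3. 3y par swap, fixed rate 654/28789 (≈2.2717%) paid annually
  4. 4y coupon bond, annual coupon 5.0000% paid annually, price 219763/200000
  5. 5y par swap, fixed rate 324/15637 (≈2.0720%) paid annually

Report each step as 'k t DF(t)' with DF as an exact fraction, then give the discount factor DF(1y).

step 1 [1y] zero: DF = P = 4867/5000 ≈ 0.973400
step 2 [2y] zero: DF = P = 9709/10000 ≈ 0.970900
step 3 [3y] swap r/1=654/28789: DF=(1 − 654/28789·(0.973400+0.970900))/(1+654/28789) = 4673/5000 ≈ 0.934600
step 4 [4y] bond c/1=1/20: DF=(219763/200000 − 1/20·(0.973400+0.970900+0.934600))/(1+1/20) = 4547/5000 ≈ 0.909400
step 5 [5y] swap r/1=324/15637: DF=(1 − 324/15637·(0.973400+0.970900+0.934600+0.909400))/(1+324/15637) = 2257/2500 ≈ 0.902800

1 1 4867/5000
2 2 9709/10000
3 3 4673/5000
4 4 4547/5000
5 5 2257/2500
DF(1y) = 4867/5000 ≈ 0.973400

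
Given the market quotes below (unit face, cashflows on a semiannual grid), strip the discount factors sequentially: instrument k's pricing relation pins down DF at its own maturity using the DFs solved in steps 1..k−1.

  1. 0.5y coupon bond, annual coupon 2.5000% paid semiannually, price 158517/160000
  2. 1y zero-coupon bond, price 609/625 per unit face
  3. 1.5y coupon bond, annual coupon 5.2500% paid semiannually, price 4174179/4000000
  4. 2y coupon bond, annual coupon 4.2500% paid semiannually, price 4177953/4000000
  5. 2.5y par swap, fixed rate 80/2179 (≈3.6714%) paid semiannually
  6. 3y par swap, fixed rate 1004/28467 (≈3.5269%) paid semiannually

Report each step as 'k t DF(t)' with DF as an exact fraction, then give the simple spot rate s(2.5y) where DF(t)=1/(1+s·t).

step 1 [0.5y] bond c/2=1/80: DF=(158517/160000 − 1/80·(0))/(1+1/80) = 1957/2000 ≈ 0.978500
step 2 [1y] zero: DF = P = 609/625 ≈ 0.974400
step 3 [1.5y] bond c/2=21/800: DF=(4174179/4000000 − 21/800·(0.978500+0.974400))/(1+21/800) = 9669/10000 ≈ 0.966900
step 4 [2y] bond c/2=17/800: DF=(4177953/4000000 − 17/800·(0.978500+0.974400+0.966900))/(1+17/800) = 481/500 ≈ 0.962000
step 5 [2.5y] swap r/2=40/2179: DF=(1 − 40/2179·(0.978500+0.974400+0.966900+0.962000))/(1+40/2179) = 114/125 ≈ 0.912000
step 6 [3y] swap r/2=502/28467: DF=(1 − 502/28467·(0.978500+0.974400+0.966900+0.962000+0.912000))/(1+502/28467) = 2249/2500 ≈ 0.899600

1 1/2 1957/2000
2 1 609/625
3 3/2 9669/10000
4 2 481/500
5 5/2 114/125
6 3 2249/2500
s(2.5y) = (1/(114/125) − 1)/(5/2) = 11/285 ≈ 3.8596%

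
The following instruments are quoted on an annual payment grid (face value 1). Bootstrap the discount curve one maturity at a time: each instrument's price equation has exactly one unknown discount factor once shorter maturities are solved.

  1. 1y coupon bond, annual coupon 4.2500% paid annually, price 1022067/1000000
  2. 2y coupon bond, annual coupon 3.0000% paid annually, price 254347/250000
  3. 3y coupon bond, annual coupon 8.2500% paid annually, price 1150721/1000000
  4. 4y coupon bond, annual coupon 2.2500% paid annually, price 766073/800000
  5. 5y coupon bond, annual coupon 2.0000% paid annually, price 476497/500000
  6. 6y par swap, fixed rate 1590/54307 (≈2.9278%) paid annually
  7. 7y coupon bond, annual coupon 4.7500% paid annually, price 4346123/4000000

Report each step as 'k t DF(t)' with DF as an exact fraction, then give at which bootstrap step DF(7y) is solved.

step 1 [1y] bond c/1=17/400: DF=(1022067/1000000 − 17/400·(0))/(1+17/400) = 2451/2500 ≈ 0.980400
step 2 [2y] bond c/1=3/100: DF=(254347/250000 − 3/100·(0.980400))/(1+3/100) = 1199/1250 ≈ 0.959200
step 3 [3y] bond c/1=33/400: DF=(1150721/1000000 − 33/400·(0.980400+0.959200))/(1+33/400) = 572/625 ≈ 0.915200
step 4 [4y] bond c/1=9/400: DF=(766073/800000 − 9/400·(0.980400+0.959200+0.915200))/(1+9/400) = 8737/10000 ≈ 0.873700
step 5 [5y] bond c/1=1/50: DF=(476497/500000 − 1/50·(0.980400+0.959200+0.915200+0.873700))/(1+1/50) = 2153/2500 ≈ 0.861200
step 6 [6y] swap r/1=1590/54307: DF=(1 − 1590/54307·(0.980400+0.959200+0.915200+0.873700+0.861200))/(1+1590/54307) = 841/1000 ≈ 0.841000
step 7 [7y] bond c/1=19/400: DF=(4346123/4000000 − 19/400·(0.980400+0.959200+0.915200+0.873700+0.861200+0.841000))/(1+19/400) = 791/1000 ≈ 0.791000

1 1 2451/2500
2 2 1199/1250
3 3 572/625
4 4 8737/10000
5 5 2153/2500
6 6 841/1000
7 7 791/1000
DF(7y) is solved at step 7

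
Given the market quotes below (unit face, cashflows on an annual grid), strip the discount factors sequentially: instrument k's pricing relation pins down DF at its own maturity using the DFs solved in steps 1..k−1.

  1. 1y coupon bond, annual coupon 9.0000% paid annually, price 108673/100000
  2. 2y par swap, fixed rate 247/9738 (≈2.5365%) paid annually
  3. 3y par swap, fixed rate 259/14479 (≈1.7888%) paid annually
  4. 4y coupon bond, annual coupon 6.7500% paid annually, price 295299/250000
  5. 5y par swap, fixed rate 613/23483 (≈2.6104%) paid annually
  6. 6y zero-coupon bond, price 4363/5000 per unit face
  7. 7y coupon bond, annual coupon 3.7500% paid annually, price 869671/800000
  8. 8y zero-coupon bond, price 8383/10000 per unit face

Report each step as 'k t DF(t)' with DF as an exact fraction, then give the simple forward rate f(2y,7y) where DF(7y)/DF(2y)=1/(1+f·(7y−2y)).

1 1 997/1000
2 2 4753/5000
3 3 4741/5000
4 4 4617/5000
5 5 4387/5000
6 6 4363/5000
7 7 1693/2000
8 8 8383/10000
f(2y,7y) = ((4753/5000)/(1693/2000) − 1)/(5) = 1041/42325 ≈ 2.4595%

step 1 [1y] bond c/1=9/100: DF=(108673/100000 − 9/100·(0))/(1+9/100) = 997/1000 ≈ 0.997000
step 2 [2y] swap r/1=247/9738: DF=(1 − 247/9738·(0.997000))/(1+247/9738) = 4753/5000 ≈ 0.950600
step 3 [3y] swap r/1=259/14479: DF=(1 − 259/14479·(0.997000+0.950600))/(1+259/14479) = 4741/5000 ≈ 0.948200
step 4 [4y] bond c/1=27/400: DF=(295299/250000 − 27/400·(0.997000+0.950600+0.948200))/(1+27/400) = 4617/5000 ≈ 0.923400
step 5 [5y] swap r/1=613/23483: DF=(1 − 613/23483·(0.997000+0.950600+0.948200+0.923400))/(1+613/23483) = 4387/5000 ≈ 0.877400
step 6 [6y] zero: DF = P = 4363/5000 ≈ 0.872600
step 7 [7y] bond c/1=3/80: DF=(869671/800000 − 3/80·(0.997000+0.950600+0.948200+0.923400+0.877400+0.872600))/(1+3/80) = 1693/2000 ≈ 0.846500
step 8 [8y] zero: DF = P = 8383/10000 ≈ 0.838300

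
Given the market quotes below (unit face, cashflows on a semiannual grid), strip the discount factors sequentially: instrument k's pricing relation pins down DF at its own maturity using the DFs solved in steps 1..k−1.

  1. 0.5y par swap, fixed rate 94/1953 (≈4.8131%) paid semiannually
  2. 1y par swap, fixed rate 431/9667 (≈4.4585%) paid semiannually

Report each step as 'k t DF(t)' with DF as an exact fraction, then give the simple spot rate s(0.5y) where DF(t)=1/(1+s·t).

step 1 [0.5y] swap r/2=47/1953: DF=(1 − 47/1953·(0))/(1+47/1953) = 1953/2000 ≈ 0.976500
step 2 [1y] swap r/2=431/19334: DF=(1 − 431/19334·(0.976500))/(1+431/19334) = 9569/10000 ≈ 0.956900

1 1/2 1953/2000
2 1 9569/10000
s(0.5y) = (1/(1953/2000) − 1)/(1/2) = 94/1953 ≈ 4.8131%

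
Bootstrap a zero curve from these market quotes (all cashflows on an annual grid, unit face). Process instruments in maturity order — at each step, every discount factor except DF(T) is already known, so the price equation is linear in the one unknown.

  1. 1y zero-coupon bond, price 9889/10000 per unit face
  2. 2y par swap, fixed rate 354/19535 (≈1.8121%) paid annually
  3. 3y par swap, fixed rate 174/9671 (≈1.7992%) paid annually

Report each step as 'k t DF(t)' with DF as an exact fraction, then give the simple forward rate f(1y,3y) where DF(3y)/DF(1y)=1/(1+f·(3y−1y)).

1 1 9889/10000
2 2 4823/5000
3 3 4739/5000
f(1y,3y) = ((9889/10000)/(4739/5000) − 1)/(2) = 411/18956 ≈ 2.1682%

step 1 [1y] zero: DF = P = 9889/10000 ≈ 0.988900
step 2 [2y] swap r/1=354/19535: DF=(1 − 354/19535·(0.988900))/(1+354/19535) = 4823/5000 ≈ 0.964600
step 3 [3y] swap r/1=174/9671: DF=(1 − 174/9671·(0.988900+0.964600))/(1+174/9671) = 4739/5000 ≈ 0.947800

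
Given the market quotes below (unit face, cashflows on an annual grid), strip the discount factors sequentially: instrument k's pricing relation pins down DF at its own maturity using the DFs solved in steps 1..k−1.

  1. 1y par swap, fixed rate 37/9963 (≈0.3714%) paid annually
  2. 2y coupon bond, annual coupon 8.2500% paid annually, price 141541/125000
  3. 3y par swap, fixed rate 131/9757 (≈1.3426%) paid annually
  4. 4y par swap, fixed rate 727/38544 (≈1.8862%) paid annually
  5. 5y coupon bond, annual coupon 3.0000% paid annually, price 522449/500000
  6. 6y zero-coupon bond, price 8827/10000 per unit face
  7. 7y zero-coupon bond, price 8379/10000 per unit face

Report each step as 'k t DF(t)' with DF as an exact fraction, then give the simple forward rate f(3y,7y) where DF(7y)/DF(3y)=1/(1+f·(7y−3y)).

1 1 9963/10000
2 2 9701/10000
3 3 9607/10000
4 4 9273/10000
5 5 4511/5000
6 6 8827/10000
7 7 8379/10000
f(3y,7y) = ((9607/10000)/(8379/10000) − 1)/(4) = 307/8379 ≈ 3.6639%

step 1 [1y] swap r/1=37/9963: DF=(1 − 37/9963·(0))/(1+37/9963) = 9963/10000 ≈ 0.996300
step 2 [2y] bond c/1=33/400: DF=(141541/125000 − 33/400·(0.996300))/(1+33/400) = 9701/10000 ≈ 0.970100
step 3 [3y] swap r/1=131/9757: DF=(1 − 131/9757·(0.996300+0.970100))/(1+131/9757) = 9607/10000 ≈ 0.960700
step 4 [4y] swap r/1=727/38544: DF=(1 − 727/38544·(0.996300+0.970100+0.960700))/(1+727/38544) = 9273/10000 ≈ 0.927300
step 5 [5y] bond c/1=3/100: DF=(522449/500000 − 3/100·(0.996300+0.970100+0.960700+0.927300))/(1+3/100) = 4511/5000 ≈ 0.902200
step 6 [6y] zero: DF = P = 8827/10000 ≈ 0.882700
step 7 [7y] zero: DF = P = 8379/10000 ≈ 0.837900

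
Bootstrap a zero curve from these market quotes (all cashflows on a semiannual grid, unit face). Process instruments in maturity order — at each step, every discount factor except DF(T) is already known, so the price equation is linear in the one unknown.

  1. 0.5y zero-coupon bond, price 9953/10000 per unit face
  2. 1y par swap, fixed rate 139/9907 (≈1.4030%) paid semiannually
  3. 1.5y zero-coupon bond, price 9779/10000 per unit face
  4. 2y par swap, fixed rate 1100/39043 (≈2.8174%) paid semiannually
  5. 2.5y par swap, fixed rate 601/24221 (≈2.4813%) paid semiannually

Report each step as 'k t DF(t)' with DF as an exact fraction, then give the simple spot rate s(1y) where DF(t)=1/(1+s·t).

1 1/2 9953/10000
2 1 9861/10000
3 3/2 9779/10000
4 2 189/200
5 5/2 9399/10000
s(1y) = (1/(9861/10000) − 1)/(1) = 139/9861 ≈ 1.4096%

step 1 [0.5y] zero: DF = P = 9953/10000 ≈ 0.995300
step 2 [1y] swap r/2=139/19814: DF=(1 − 139/19814·(0.995300))/(1+139/19814) = 9861/10000 ≈ 0.986100
step 3 [1.5y] zero: DF = P = 9779/10000 ≈ 0.977900
step 4 [2y] swap r/2=550/39043: DF=(1 − 550/39043·(0.995300+0.986100+0.977900))/(1+550/39043) = 189/200 ≈ 0.945000
step 5 [2.5y] swap r/2=601/48442: DF=(1 − 601/48442·(0.995300+0.986100+0.977900+0.945000))/(1+601/48442) = 9399/10000 ≈ 0.939900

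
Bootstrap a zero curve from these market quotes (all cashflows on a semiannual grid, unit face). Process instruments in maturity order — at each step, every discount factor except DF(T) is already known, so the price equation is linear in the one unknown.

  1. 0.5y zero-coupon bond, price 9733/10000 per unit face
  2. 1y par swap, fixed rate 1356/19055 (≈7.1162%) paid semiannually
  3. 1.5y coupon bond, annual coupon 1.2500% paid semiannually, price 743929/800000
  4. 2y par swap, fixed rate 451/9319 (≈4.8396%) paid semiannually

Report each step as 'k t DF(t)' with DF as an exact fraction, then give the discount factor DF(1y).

step 1 [0.5y] zero: DF = P = 9733/10000 ≈ 0.973300
step 2 [1y] swap r/2=678/19055: DF=(1 − 678/19055·(0.973300))/(1+678/19055) = 4661/5000 ≈ 0.932200
step 3 [1.5y] bond c/2=1/160: DF=(743929/800000 − 1/160·(0.973300+0.932200))/(1+1/160) = 9123/10000 ≈ 0.912300
step 4 [2y] swap r/2=451/18638: DF=(1 − 451/18638·(0.973300+0.932200+0.912300))/(1+451/18638) = 4549/5000 ≈ 0.909800

1 1/2 9733/10000
2 1 4661/5000
3 3/2 9123/10000
4 2 4549/5000
DF(1y) = 4661/5000 ≈ 0.932200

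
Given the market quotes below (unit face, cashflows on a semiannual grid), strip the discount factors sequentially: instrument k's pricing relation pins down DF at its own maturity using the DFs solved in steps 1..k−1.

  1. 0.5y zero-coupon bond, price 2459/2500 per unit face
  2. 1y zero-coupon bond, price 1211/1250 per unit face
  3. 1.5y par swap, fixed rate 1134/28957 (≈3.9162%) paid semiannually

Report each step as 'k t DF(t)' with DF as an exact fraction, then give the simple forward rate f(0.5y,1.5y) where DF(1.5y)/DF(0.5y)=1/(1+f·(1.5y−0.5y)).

1 1/2 2459/2500
2 1 1211/1250
3 3/2 9433/10000
f(0.5y,1.5y) = ((2459/2500)/(9433/10000) − 1)/(1) = 403/9433 ≈ 4.2722%

step 1 [0.5y] zero: DF = P = 2459/2500 ≈ 0.983600
step 2 [1y] zero: DF = P = 1211/1250 ≈ 0.968800
step 3 [1.5y] swap r/2=567/28957: DF=(1 − 567/28957·(0.983600+0.968800))/(1+567/28957) = 9433/10000 ≈ 0.943300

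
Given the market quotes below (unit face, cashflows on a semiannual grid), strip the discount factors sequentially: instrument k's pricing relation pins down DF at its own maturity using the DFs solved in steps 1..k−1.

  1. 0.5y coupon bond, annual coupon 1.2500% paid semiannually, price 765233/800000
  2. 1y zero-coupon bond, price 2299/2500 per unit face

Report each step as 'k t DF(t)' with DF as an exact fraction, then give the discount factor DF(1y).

step 1 [0.5y] bond c/2=1/160: DF=(765233/800000 − 1/160·(0))/(1+1/160) = 4753/5000 ≈ 0.950600
step 2 [1y] zero: DF = P = 2299/2500 ≈ 0.919600

1 1/2 4753/5000
2 1 2299/2500
DF(1y) = 2299/2500 ≈ 0.919600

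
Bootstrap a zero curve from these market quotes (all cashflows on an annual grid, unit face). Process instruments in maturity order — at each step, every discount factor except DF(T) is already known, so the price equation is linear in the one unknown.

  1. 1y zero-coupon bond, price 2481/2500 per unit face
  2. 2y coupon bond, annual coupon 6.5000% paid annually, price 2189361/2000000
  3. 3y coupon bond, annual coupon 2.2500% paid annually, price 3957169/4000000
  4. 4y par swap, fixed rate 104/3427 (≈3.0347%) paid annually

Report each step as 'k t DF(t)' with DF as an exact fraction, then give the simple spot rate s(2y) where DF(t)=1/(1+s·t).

1 1 2481/2500
2 2 9673/10000
3 3 2311/2500
4 4 1107/1250
s(2y) = (1/(9673/10000) − 1)/(2) = 327/19346 ≈ 1.6903%

step 1 [1y] zero: DF = P = 2481/2500 ≈ 0.992400
step 2 [2y] bond c/1=13/200: DF=(2189361/2000000 − 13/200·(0.992400))/(1+13/200) = 9673/10000 ≈ 0.967300
step 3 [3y] bond c/1=9/400: DF=(3957169/4000000 − 9/400·(0.992400+0.967300))/(1+9/400) = 2311/2500 ≈ 0.924400
step 4 [4y] swap r/1=104/3427: DF=(1 − 104/3427·(0.992400+0.967300+0.924400))/(1+104/3427) = 1107/1250 ≈ 0.885600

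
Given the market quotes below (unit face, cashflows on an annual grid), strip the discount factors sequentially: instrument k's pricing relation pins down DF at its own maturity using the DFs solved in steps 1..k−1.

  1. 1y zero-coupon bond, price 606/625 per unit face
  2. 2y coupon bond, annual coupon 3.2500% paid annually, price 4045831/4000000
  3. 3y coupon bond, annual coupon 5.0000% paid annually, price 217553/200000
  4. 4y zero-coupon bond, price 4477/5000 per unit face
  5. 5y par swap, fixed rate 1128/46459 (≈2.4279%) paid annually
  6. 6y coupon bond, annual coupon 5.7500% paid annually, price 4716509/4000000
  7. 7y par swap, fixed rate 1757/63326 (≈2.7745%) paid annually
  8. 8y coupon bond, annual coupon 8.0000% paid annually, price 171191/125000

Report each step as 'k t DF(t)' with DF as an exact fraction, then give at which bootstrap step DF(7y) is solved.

step 1 [1y] zero: DF = P = 606/625 ≈ 0.969600
step 2 [2y] bond c/1=13/400: DF=(4045831/4000000 − 13/400·(0.969600))/(1+13/400) = 9491/10000 ≈ 0.949100
step 3 [3y] bond c/1=1/20: DF=(217553/200000 − 1/20·(0.969600+0.949100))/(1+1/20) = 4723/5000 ≈ 0.944600
step 4 [4y] zero: DF = P = 4477/5000 ≈ 0.895400
step 5 [5y] swap r/1=1128/46459: DF=(1 − 1128/46459·(0.969600+0.949100+0.944600+0.895400))/(1+1128/46459) = 1109/1250 ≈ 0.887200
step 6 [6y] bond c/1=23/400: DF=(4716509/4000000 − 23/400·(0.969600+0.949100+0.944600+0.895400+0.887200))/(1+23/400) = 539/625 ≈ 0.862400
step 7 [7y] swap r/1=1757/63326: DF=(1 − 1757/63326·(0.969600+0.949100+0.944600+0.895400+0.887200+0.862400))/(1+1757/63326) = 8243/10000 ≈ 0.824300
step 8 [8y] bond c/1=2/25: DF=(171191/125000 − 2/25·(0.969600+0.949100+0.944600+0.895400+0.887200+0.862400+0.824300))/(1+2/25) = 799/1000 ≈ 0.799000

1 1 606/625
2 2 9491/10000
3 3 4723/5000
4 4 4477/5000
5 5 1109/1250
6 6 539/625
7 7 8243/10000
8 8 799/1000
DF(7y) is solved at step 7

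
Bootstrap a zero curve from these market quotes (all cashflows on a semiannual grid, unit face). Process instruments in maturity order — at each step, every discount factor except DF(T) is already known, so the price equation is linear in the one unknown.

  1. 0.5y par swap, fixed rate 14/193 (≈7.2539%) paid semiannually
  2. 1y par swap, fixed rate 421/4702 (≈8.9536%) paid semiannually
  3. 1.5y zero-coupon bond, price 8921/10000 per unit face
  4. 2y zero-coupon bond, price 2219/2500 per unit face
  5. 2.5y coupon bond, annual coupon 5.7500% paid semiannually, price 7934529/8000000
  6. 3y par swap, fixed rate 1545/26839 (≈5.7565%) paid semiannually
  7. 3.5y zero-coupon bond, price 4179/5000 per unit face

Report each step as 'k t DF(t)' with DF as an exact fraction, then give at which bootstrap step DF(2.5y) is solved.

1 1/2 193/200
2 1 4579/5000
3 3/2 8921/10000
4 2 2219/2500
5 5/2 4309/5000
6 3 1691/2000
7 7/2 4179/5000
DF(2.5y) is solved at step 5

step 1 [0.5y] swap r/2=7/193: DF=(1 − 7/193·(0))/(1+7/193) = 193/200 ≈ 0.965000
step 2 [1y] swap r/2=421/9404: DF=(1 − 421/9404·(0.965000))/(1+421/9404) = 4579/5000 ≈ 0.915800
step 3 [1.5y] zero: DF = P = 8921/10000 ≈ 0.892100
step 4 [2y] zero: DF = P = 2219/2500 ≈ 0.887600
step 5 [2.5y] bond c/2=23/800: DF=(7934529/8000000 − 23/800·(0.965000+0.915800+0.892100+0.887600))/(1+23/800) = 4309/5000 ≈ 0.861800
step 6 [3y] swap r/2=1545/53678: DF=(1 − 1545/53678·(0.965000+0.915800+0.892100+0.887600+0.861800))/(1+1545/53678) = 1691/2000 ≈ 0.845500
step 7 [3.5y] zero: DF = P = 4179/5000 ≈ 0.835800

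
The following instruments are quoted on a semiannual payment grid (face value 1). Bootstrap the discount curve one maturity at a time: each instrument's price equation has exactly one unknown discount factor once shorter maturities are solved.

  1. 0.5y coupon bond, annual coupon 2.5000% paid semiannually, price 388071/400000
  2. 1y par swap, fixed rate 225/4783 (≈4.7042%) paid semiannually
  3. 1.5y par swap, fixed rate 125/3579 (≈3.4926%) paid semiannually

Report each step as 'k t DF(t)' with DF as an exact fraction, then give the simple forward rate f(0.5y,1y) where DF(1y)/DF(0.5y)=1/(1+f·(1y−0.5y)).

step 1 [0.5y] bond c/2=1/80: DF=(388071/400000 − 1/80·(0))/(1+1/80) = 4791/5000 ≈ 0.958200
step 2 [1y] swap r/2=225/9566: DF=(1 − 225/9566·(0.958200))/(1+225/9566) = 191/200 ≈ 0.955000
step 3 [1.5y] swap r/2=125/7158: DF=(1 − 125/7158·(0.958200+0.955000))/(1+125/7158) = 19/20 ≈ 0.950000

1 1/2 4791/5000
2 1 191/200
3 3/2 19/20
f(0.5y,1y) = ((4791/5000)/(191/200) − 1)/(1/2) = 32/4775 ≈ 0.6702%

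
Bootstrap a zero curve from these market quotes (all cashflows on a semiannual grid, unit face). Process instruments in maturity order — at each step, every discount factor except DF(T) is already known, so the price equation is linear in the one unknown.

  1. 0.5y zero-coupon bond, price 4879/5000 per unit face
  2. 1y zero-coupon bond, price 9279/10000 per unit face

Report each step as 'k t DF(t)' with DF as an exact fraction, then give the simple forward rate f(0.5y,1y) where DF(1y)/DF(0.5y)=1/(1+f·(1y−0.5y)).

1 1/2 4879/5000
2 1 9279/10000
f(0.5y,1y) = ((4879/5000)/(9279/10000) − 1)/(1/2) = 958/9279 ≈ 10.3244%

step 1 [0.5y] zero: DF = P = 4879/5000 ≈ 0.975800
step 2 [1y] zero: DF = P = 9279/10000 ≈ 0.927900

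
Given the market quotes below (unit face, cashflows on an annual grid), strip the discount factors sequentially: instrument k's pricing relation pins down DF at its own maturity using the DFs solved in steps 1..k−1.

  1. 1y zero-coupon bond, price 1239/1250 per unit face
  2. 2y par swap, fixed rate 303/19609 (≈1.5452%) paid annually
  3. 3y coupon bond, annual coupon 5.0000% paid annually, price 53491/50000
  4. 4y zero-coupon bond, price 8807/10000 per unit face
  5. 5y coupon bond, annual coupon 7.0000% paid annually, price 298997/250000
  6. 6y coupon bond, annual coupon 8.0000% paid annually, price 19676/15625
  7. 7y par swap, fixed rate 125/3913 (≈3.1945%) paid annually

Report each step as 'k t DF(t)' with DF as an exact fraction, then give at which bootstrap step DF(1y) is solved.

1 1 1239/1250
2 2 9697/10000
3 3 1851/2000
4 4 8807/10000
5 5 8713/10000
6 6 514/625
7 7 4/5
DF(1y) is solved at step 1

step 1 [1y] zero: DF = P = 1239/1250 ≈ 0.991200
step 2 [2y] swap r/1=303/19609: DF=(1 − 303/19609·(0.991200))/(1+303/19609) = 9697/10000 ≈ 0.969700
step 3 [3y] bond c/1=1/20: DF=(53491/50000 − 1/20·(0.991200+0.969700))/(1+1/20) = 1851/2000 ≈ 0.925500
step 4 [4y] zero: DF = P = 8807/10000 ≈ 0.880700
step 5 [5y] bond c/1=7/100: DF=(298997/250000 − 7/100·(0.991200+0.969700+0.925500+0.880700))/(1+7/100) = 8713/10000 ≈ 0.871300
step 6 [6y] bond c/1=2/25: DF=(19676/15625 − 2/25·(0.991200+0.969700+0.925500+0.880700+0.871300))/(1+2/25) = 514/625 ≈ 0.822400
step 7 [7y] swap r/1=125/3913: DF=(1 − 125/3913·(0.991200+0.969700+0.925500+0.880700+0.871300+0.822400))/(1+125/3913) = 4/5 ≈ 0.800000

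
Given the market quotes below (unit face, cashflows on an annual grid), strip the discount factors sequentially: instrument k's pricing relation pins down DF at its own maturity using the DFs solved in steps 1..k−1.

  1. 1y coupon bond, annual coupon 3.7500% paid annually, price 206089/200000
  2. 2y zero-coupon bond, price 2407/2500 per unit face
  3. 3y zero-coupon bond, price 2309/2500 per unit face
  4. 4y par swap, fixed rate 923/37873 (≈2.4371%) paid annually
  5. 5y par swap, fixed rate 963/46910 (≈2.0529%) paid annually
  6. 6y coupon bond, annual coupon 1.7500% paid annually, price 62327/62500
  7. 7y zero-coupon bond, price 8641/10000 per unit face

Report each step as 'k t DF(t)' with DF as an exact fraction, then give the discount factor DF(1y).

step 1 [1y] bond c/1=3/80: DF=(206089/200000 − 3/80·(0))/(1+3/80) = 2483/2500 ≈ 0.993200
step 2 [2y] zero: DF = P = 2407/2500 ≈ 0.962800
step 3 [3y] zero: DF = P = 2309/2500 ≈ 0.923600
step 4 [4y] swap r/1=923/37873: DF=(1 − 923/37873·(0.993200+0.962800+0.923600))/(1+923/37873) = 9077/10000 ≈ 0.907700
step 5 [5y] swap r/1=963/46910: DF=(1 − 963/46910·(0.993200+0.962800+0.923600+0.907700))/(1+963/46910) = 9037/10000 ≈ 0.903700
step 6 [6y] bond c/1=7/400: DF=(62327/62500 − 7/400·(0.993200+0.962800+0.923600+0.907700+0.903700))/(1+7/400) = 4497/5000 ≈ 0.899400
step 7 [7y] zero: DF = P = 8641/10000 ≈ 0.864100

1 1 2483/2500
2 2 2407/2500
3 3 2309/2500
4 4 9077/10000
5 5 9037/10000
6 6 4497/5000
7 7 8641/10000
DF(1y) = 2483/2500 ≈ 0.993200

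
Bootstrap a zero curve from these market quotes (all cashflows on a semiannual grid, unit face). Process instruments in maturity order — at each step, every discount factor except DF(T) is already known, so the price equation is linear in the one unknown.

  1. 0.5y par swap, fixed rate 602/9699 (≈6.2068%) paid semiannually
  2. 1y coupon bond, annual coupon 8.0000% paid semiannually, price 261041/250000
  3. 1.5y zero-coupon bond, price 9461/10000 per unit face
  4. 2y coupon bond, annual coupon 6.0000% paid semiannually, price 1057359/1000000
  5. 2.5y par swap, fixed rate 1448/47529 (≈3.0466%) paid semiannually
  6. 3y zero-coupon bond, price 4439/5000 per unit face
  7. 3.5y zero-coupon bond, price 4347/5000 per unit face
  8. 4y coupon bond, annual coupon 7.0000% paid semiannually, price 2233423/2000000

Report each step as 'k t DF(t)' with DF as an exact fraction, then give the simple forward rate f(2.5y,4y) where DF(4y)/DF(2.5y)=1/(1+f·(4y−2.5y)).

1 1/2 9699/10000
2 1 9667/10000
3 3/2 9461/10000
4 2 4713/5000
5 5/2 2319/2500
6 3 4439/5000
7 7/2 4347/5000
8 4 2147/2500
f(2.5y,4y) = ((2319/2500)/(2147/2500) − 1)/(3/2) = 344/6441 ≈ 5.3408%

step 1 [0.5y] swap r/2=301/9699: DF=(1 − 301/9699·(0))/(1+301/9699) = 9699/10000 ≈ 0.969900
step 2 [1y] bond c/2=1/25: DF=(261041/250000 − 1/25·(0.969900))/(1+1/25) = 9667/10000 ≈ 0.966700
step 3 [1.5y] zero: DF = P = 9461/10000 ≈ 0.946100
step 4 [2y] bond c/2=3/100: DF=(1057359/1000000 − 3/100·(0.969900+0.966700+0.946100))/(1+3/100) = 4713/5000 ≈ 0.942600
step 5 [2.5y] swap r/2=724/47529: DF=(1 − 724/47529·(0.969900+0.966700+0.946100+0.942600))/(1+724/47529) = 2319/2500 ≈ 0.927600
step 6 [3y] zero: DF = P = 4439/5000 ≈ 0.887800
step 7 [3.5y] zero: DF = P = 4347/5000 ≈ 0.869400
step 8 [4y] bond c/2=7/200: DF=(2233423/2000000 − 7/200·(0.969900+0.966700+0.946100+0.942600+0.927600+0.887800+0.869400))/(1+7/200) = 2147/2500 ≈ 0.858800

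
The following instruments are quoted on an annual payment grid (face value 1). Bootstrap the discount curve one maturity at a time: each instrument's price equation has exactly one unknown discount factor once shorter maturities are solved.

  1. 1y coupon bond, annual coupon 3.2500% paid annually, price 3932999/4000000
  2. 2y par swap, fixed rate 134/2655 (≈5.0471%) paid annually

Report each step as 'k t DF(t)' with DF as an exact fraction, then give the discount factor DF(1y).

step 1 [1y] bond c/1=13/400: DF=(3932999/4000000 − 13/400·(0))/(1+13/400) = 9523/10000 ≈ 0.952300
step 2 [2y] swap r/1=134/2655: DF=(1 − 134/2655·(0.952300))/(1+134/2655) = 4531/5000 ≈ 0.906200

1 1 9523/10000
2 2 4531/5000
DF(1y) = 9523/10000 ≈ 0.952300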